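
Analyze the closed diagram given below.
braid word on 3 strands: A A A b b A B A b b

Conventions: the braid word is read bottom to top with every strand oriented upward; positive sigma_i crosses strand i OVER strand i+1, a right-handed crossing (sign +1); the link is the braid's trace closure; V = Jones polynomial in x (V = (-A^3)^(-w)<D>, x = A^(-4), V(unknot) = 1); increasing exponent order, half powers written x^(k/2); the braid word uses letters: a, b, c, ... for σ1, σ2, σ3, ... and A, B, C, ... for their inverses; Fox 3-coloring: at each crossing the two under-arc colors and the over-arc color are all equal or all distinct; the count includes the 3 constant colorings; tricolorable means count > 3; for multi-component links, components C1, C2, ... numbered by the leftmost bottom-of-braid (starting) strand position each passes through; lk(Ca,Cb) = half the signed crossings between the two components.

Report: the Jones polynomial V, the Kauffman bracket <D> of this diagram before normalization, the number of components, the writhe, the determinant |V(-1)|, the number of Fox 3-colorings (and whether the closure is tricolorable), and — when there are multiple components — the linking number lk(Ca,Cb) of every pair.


Jones polynomial: V(x) = x^-5 - 2x^-4 + 2x^-3 - 2x^-2 + 2x^-1 - 1 + x
<D> = A^-10 - A^-6 + 2A^-2 - 2A^2 + 2A^6 - 2A^10 + A^14; writhe -2
components 1, writhe -2 (10 crossings)
3-colorings: 3 of 3^10, det 11 — not tricolorable
note: |V(-1)| = 11: so not tricolorable, since 3 does not divide 11


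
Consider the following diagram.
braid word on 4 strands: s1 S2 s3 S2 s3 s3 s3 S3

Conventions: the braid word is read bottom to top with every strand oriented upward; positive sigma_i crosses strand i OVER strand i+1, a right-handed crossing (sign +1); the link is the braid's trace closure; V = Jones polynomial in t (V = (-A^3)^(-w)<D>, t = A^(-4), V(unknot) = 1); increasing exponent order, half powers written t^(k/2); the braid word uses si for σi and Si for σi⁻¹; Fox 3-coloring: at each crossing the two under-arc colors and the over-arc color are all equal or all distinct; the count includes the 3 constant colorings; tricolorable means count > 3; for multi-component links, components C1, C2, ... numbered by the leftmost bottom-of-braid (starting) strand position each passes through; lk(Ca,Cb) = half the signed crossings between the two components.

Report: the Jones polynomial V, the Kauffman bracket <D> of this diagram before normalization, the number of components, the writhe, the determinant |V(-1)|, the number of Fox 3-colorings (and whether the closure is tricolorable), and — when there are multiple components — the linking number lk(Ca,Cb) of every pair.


Jones polynomial: V(t) = -t^(-3/2) + t^(-1/2) - 2t^(1/2) + t^(3/2) - 2t^(5/2) + t^(7/2)
<D> = A^-8 - 2A^-4 + 1 - 2A^4 + A^8 - A^12; writhe +2
components 2, writhe +2 (8 crossings)
linking number lk(C1,C2) = 0
3-colorings: 3 of 3^8, det 8 — not tricolorable
note: span 5 respects span(V) <= c + mu - 1 = 9 for this 2-component diagram


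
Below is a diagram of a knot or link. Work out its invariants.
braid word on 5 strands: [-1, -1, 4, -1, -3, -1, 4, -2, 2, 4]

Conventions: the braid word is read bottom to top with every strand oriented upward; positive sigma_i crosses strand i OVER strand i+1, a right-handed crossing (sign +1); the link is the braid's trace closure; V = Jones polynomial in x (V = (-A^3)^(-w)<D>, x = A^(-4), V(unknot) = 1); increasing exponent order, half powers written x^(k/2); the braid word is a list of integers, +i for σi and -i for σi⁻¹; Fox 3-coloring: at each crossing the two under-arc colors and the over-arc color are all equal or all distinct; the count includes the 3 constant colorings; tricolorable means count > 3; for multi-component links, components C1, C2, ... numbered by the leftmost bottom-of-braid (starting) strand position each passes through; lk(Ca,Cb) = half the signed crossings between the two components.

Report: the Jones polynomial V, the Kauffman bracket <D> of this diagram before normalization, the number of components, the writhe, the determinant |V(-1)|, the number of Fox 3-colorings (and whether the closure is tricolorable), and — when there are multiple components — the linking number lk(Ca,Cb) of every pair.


V(x) = x^-5 + x^-3 + x^-1 + 2 - x^3
bracket: -A^-18 + 2A^-6 + A^-2 + A^6 + A^14, w = -2
3 components, writhe -2, over 10 crossings
lk(C1,C2) = -2
linking number lk(C1,C3) = 0
lk(C2,C3): 0
det 0, colorings 27 of 3^10 — tricolorable
observation: the 3 component pairs carry total linking -2


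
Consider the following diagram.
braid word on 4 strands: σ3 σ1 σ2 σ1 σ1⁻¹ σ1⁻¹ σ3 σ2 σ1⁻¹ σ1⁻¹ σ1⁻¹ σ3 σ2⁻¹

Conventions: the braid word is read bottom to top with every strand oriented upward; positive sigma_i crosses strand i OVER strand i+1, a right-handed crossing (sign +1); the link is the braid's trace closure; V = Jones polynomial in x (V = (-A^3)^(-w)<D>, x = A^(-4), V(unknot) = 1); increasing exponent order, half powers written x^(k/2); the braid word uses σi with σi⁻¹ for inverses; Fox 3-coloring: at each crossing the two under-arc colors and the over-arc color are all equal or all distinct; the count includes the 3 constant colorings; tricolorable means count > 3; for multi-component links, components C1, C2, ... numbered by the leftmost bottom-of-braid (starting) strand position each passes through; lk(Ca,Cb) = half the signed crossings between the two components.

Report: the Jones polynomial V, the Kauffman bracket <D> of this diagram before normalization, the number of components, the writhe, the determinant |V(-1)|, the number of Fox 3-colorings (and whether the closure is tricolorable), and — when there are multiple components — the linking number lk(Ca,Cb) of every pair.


Jones polynomial: V(x) = x^-4 - 3x^-3 + 5x^-2 - 6x^-1 + 7 - 6x + 5x^2 - 3x^3 + x^4
<D> = -A^-13 + 3A^-9 - 5A^-5 + 6A^-1 - 7A^3 + 6A^7 - 5A^11 + 3A^15 - A^19; writhe +1
components 1, writhe +1 (13 crossings)
3-colorings: 3 of 3^13, det 37 — not tricolorable
note: free reduction leaves σ3 σ1 σ2 σ1⁻¹ σ3 σ2 σ1⁻¹ σ1⁻¹ σ1⁻¹ σ3 σ2⁻¹ of the original 13 letters


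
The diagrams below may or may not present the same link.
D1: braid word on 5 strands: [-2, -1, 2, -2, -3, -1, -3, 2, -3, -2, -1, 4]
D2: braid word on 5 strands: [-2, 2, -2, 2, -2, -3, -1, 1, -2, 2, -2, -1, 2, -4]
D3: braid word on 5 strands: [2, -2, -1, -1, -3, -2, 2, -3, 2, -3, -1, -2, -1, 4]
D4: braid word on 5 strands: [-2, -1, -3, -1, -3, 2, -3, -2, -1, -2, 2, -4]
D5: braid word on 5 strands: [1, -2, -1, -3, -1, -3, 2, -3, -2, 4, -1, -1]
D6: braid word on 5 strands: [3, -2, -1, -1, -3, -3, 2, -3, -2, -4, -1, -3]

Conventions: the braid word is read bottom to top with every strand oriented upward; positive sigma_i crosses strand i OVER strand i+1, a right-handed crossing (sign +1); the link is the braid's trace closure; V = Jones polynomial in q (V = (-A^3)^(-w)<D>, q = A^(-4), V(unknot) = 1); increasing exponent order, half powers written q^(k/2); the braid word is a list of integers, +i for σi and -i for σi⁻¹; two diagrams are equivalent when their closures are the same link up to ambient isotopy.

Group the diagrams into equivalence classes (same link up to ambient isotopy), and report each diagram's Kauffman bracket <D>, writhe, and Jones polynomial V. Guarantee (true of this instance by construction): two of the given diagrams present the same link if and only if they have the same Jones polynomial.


grouping into links: {D1, D3, D4, D5, D6} | {D2}
V(D1) = -q^-9 + 2q^-8 - 3q^-7 + 3q^-6 - 3q^-5 + 3q^-4 - q^-3 + q^-2  (w -6, c 12, <D> = A^-10 - A^-6 + 3A^-2 - 3A^2 + 3A^6 - 3A^10 + 2A^14 - A^18)
V(D2) = 1  (w -4, c 14, <D> = A^-12)
D3 (bracket A^-10 - A^-6 + 3A^-2 - 3A^2 + 3A^6 - 3A^10 + 2A^14 - A^18; 14 crossings at w = -6): V = -q^-9 + 2q^-8 - 3q^-7 + 3q^-6 - 3q^-5 + 3q^-4 - q^-3 + q^-2
V(D4) = -q^-9 + 2q^-8 - 3q^-7 + 3q^-6 - 3q^-5 + 3q^-4 - q^-3 + q^-2  (w -8, c 12, <D> = A^-16 - A^-12 + 3A^-8 - 3A^-4 + 3 - 3A^4 + 2A^8 - A^12)
V(D5) = -q^-9 + 2q^-8 - 3q^-7 + 3q^-6 - 3q^-5 + 3q^-4 - q^-3 + q^-2  (w -6, c 12, <D> = A^-10 - A^-6 + 3A^-2 - 3A^2 + 3A^6 - 3A^10 + 2A^14 - A^18)
V(D6) = -q^-9 + 2q^-8 - 3q^-7 + 3q^-6 - 3q^-5 + 3q^-4 - q^-3 + q^-2  (w -8, c 12, <D> = A^-16 - A^-12 + 3A^-8 - 3A^-4 + 3 - 3A^4 + 2A^8 - A^12)
key observation: 2 classes among 6 diagrams; unequal V(q) rules out equality


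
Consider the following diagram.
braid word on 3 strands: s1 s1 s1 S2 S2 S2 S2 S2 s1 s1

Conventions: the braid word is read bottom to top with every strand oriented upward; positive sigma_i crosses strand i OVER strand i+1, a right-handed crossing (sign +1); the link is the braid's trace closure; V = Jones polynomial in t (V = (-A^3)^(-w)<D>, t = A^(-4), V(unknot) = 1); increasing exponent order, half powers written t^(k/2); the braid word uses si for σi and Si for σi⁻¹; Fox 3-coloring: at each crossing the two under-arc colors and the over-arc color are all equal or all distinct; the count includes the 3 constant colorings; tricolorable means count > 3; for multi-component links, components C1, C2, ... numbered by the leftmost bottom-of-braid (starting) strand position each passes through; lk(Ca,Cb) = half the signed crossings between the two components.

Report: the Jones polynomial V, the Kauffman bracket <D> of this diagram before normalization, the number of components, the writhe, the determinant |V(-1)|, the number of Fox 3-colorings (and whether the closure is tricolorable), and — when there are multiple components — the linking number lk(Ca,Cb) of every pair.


V(t) = -t^-5 + t^-4 - 2t^-3 + 3t^-2 - 3t^-1 + 5 - 3t + 3t^2 - 2t^3 + t^4 - t^5
bracket: -A^-20 + A^-16 - 2A^-12 + 3A^-8 - 3A^-4 + 5 - 3A^4 + 3A^8 - 2A^12 + A^16 - A^20, w = 0
1 component, writhe 0, over 10 crossings
det 25, colorings 3 of 3^10 — not tricolorable
observation: the span of V is 10, forcing >= 10 crossings in any diagram


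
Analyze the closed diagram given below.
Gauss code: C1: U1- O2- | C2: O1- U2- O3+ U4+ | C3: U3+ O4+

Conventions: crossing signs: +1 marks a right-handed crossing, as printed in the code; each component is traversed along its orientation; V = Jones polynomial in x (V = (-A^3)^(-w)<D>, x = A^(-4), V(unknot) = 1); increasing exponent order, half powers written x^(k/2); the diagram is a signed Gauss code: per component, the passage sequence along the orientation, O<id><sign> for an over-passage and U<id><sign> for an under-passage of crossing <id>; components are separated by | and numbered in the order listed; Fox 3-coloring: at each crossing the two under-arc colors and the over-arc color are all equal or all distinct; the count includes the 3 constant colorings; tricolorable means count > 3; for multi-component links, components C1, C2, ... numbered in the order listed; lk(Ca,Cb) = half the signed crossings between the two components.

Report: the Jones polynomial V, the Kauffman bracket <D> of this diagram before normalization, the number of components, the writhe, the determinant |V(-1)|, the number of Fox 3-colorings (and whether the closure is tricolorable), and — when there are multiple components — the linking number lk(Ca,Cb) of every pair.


V(x) = x^-2 + 2 + x^2
bracket: A^-8 + 2 + A^8, w = 0
3 components, writhe 0, over 4 crossings
lk(C1,C2) = -1
linking number lk(C1,C3) = 0
lk(C2,C3): +1
det 4, colorings 3 of 3^4 — not tricolorable
observation: |V(-1)| = 4: so not tricolorable, since 3 does not divide 4


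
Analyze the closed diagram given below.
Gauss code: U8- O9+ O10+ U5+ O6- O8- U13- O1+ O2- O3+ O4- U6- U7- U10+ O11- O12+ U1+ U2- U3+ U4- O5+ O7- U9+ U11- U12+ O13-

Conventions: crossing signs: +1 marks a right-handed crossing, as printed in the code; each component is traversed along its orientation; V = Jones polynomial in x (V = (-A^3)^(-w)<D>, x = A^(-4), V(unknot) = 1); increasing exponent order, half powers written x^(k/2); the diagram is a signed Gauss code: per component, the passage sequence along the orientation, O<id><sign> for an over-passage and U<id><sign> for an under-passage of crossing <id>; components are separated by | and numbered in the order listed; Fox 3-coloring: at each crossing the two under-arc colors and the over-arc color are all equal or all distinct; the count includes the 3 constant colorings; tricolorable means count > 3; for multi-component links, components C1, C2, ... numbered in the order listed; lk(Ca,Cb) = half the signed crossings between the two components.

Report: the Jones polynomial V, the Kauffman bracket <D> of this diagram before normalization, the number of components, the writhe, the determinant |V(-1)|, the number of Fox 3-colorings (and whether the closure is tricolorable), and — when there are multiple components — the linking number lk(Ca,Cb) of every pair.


Jones polynomial: V(x) = x^-2 - x^-1 + 1 - x + x^2
<D> = -A^-11 + A^-7 - A^-3 + A - A^5; writhe -1
components 1, writhe -1 (13 crossings)
3-colorings: 3 of 3^13, det 5 — not tricolorable
note: V spans 4 powers of x: at least 4 crossings in any diagram


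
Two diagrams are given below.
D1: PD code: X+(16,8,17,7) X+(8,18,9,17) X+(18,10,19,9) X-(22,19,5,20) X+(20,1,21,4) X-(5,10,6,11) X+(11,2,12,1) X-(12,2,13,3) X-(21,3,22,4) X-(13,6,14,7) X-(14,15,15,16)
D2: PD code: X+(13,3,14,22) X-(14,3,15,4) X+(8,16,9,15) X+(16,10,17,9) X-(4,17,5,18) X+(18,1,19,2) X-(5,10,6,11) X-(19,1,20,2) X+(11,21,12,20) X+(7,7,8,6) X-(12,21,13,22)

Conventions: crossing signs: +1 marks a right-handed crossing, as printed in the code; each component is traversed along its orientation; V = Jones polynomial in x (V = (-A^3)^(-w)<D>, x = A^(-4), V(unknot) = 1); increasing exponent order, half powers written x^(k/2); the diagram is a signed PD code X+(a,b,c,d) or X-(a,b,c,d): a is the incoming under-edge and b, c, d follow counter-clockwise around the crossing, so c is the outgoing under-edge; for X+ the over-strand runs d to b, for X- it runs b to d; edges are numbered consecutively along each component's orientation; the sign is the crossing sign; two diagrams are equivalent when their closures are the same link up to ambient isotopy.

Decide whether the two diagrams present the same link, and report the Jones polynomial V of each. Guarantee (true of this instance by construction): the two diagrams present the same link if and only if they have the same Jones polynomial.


equivalent: yes
D1 (bracket A^-5 + A^-1; 11 crossings at w = -1): V = -x^(-1/2) - x^(1/2)
D2 (bracket A + A^5; 11 crossings at w = +1): V = -x^(-1/2) - x^(1/2)
key observation: all 2 diagrams share one V(x), hence one class


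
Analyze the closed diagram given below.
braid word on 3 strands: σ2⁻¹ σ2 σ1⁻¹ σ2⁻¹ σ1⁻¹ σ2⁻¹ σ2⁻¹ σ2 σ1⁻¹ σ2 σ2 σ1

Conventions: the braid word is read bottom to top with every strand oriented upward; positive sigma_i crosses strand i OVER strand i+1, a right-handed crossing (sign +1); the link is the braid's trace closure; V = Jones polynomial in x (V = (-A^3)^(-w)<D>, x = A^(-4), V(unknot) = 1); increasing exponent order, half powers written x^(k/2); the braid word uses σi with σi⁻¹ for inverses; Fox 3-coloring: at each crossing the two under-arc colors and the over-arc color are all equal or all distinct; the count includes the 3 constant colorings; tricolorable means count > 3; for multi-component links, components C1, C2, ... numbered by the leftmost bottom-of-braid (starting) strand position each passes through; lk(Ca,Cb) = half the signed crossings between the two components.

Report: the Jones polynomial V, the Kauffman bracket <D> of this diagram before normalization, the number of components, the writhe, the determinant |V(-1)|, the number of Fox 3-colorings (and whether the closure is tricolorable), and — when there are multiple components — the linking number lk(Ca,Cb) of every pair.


V(x) = 1
bracket: A^-6, w = -2
1 component, writhe -2, over 12 crossings
det 1, colorings 3 of 3^12 — not tricolorable
observation: free reduction leaves σ1⁻¹ σ2⁻¹ σ1⁻¹ σ2⁻¹ σ1⁻¹ σ2 σ2 σ1 of the original 12 letters


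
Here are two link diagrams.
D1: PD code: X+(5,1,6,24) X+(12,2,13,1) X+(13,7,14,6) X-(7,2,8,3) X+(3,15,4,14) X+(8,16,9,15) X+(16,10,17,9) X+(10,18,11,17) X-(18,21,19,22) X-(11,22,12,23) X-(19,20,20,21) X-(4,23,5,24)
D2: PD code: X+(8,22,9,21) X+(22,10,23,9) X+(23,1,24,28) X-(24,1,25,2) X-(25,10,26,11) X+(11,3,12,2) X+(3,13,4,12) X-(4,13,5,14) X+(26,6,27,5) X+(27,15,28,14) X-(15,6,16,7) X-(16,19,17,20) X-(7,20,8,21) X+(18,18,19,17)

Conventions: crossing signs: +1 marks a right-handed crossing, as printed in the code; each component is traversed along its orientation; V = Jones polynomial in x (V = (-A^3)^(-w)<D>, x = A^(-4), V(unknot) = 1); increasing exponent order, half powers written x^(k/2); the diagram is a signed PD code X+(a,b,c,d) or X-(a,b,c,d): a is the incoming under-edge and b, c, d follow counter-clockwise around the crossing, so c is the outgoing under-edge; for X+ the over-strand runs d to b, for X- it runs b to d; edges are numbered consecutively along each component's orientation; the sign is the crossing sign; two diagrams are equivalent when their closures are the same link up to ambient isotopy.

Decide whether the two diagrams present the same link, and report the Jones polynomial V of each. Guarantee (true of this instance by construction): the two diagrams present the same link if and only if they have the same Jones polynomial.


equivalent: no
V(D1) = x - x^2 + 2x^3 - x^4 + x^5 - x^6  (w +2, c 12, <D> = -A^-18 + A^-14 - A^-10 + 2A^-6 - A^-2 + A^2)
V(D2) = 1  [14 crossings, <D> = A^6, w = +2]
key observation: 2 values of V(x) split the 2 diagrams


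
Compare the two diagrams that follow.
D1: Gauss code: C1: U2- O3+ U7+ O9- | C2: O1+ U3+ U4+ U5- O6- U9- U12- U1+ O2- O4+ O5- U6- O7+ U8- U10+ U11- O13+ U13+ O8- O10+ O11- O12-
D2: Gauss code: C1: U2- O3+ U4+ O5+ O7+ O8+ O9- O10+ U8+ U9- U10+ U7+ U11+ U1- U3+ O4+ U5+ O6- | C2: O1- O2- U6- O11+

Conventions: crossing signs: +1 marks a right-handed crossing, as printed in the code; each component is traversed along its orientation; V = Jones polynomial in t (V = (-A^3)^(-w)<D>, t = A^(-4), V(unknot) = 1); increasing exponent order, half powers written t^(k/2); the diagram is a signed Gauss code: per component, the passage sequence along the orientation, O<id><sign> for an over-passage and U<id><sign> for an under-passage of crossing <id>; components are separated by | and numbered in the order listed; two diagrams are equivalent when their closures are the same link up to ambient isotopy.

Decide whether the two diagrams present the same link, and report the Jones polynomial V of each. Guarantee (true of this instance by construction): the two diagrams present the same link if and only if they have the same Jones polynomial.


equivalent: no
V(D1) = t^(-7/2) - 2t^(-5/2) + t^(-3/2) - 2t^(-1/2) + t^(1/2) - t^(3/2)  (w -1, c 13, <D> = A^-9 - A^-5 + 2A^-1 - A^3 + 2A^7 - A^11)
D2 (bracket -A^-5 + A^-1 - A^3 + 2A^7 + A^15; 11 crossings at w = +3): V = -t^(-3/2) - 2t^(1/2) + t^(3/2) - t^(5/2) + t^(7/2)
why: V(t) takes 2 values over 2 diagrams, fixing the grouping


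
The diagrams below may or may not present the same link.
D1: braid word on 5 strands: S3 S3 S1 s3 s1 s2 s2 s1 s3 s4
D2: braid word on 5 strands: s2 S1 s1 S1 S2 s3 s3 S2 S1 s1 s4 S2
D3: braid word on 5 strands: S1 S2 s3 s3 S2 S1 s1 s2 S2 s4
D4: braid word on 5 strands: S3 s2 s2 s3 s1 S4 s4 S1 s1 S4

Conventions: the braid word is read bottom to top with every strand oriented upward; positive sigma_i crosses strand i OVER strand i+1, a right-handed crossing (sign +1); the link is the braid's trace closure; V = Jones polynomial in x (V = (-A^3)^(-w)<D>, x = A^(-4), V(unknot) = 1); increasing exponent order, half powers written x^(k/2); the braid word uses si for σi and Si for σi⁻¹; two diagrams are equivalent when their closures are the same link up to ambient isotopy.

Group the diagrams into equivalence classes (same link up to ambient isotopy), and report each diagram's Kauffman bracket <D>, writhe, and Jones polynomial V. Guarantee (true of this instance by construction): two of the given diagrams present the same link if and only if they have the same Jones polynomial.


equivalence classes: {D1, D4} | {D2, D3}
D1 (bracket 1 + A^4 + A^8 + A^12; 10 crossings at w = +4): V = 1 + x + x^2 + x^3
V(D2) = x^-2 + 2 + x^2  (w 0, c 12, <D> = A^-8 + 2 + A^8)
V(D3) = x^-2 + 2 + x^2  [10 crossings, <D> = A^-8 + 2 + A^8, w = 0]
V(D4) = 1 + x + x^2 + x^3  [10 crossings, <D> = A^-6 + A^-2 + A^2 + A^6, w = +2]
key observation: comparing 4 Jones polynomials yields 2 groups


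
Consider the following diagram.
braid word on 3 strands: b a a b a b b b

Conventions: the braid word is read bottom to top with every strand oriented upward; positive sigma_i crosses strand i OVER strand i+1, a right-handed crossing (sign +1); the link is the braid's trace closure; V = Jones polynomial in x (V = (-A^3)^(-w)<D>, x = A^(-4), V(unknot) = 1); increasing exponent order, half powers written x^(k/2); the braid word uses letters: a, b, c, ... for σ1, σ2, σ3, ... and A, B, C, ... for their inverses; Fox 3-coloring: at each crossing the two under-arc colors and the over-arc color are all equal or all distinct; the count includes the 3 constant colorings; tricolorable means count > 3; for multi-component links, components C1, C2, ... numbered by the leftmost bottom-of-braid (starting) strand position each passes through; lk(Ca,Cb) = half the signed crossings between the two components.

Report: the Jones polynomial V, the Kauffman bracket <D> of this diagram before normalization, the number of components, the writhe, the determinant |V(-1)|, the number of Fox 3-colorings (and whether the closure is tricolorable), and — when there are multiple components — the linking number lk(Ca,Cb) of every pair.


V(x) = x^3 + x^5 - x^6 + x^7 - x^8 + x^9 - x^10
bracket: -A^-16 + A^-12 - A^-8 + A^-4 - 1 + A^4 + A^12, w = +8
1 component, writhe +8, over 8 crossings
det 7, colorings 3 of 3^8 — not tricolorable
observation: |V(-1)| = 7: so not tricolorable, since 3 does not divide 7


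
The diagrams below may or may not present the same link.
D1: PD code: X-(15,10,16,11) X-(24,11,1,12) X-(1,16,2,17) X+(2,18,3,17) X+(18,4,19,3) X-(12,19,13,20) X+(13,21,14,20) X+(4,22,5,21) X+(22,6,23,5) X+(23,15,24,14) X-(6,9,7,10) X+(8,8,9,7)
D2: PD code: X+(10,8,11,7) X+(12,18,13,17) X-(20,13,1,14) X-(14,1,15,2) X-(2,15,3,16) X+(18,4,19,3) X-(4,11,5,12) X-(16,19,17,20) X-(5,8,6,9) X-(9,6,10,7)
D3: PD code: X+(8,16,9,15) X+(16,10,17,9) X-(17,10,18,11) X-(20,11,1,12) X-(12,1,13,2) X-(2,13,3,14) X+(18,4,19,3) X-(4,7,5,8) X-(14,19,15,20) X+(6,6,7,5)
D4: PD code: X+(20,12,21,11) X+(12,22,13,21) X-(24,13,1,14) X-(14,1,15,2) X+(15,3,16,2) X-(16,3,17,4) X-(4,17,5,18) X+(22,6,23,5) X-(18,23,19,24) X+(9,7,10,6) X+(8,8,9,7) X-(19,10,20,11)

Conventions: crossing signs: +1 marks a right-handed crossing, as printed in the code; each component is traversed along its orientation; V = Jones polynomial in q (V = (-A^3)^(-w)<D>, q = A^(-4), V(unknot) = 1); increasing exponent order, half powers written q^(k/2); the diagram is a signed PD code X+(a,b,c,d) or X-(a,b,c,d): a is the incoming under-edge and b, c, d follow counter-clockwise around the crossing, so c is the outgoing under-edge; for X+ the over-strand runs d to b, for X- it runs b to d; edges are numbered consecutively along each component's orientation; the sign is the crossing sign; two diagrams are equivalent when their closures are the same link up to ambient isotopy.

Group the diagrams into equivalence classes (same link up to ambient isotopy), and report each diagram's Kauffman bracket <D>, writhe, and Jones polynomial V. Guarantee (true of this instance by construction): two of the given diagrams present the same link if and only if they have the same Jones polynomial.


equivalence classes: {D1} | {D2, D3, D4}
D1 (bracket -A^-10 + A^-6 + A^2; 12 crossings at w = +2): V = q + q^3 - q^4
D2 (bracket A^-16 - A^-12 + 2A^-8 - 2A^-4 + 2 - 2A^4 + A^8; 10 crossings at w = -4): V = q^-5 - 2q^-4 + 2q^-3 - 2q^-2 + 2q^-1 - 1 + q
D3 (bracket A^-10 - A^-6 + 2A^-2 - 2A^2 + 2A^6 - 2A^10 + A^14; 10 crossings at w = -2): V = q^-5 - 2q^-4 + 2q^-3 - 2q^-2 + 2q^-1 - 1 + q
V(D4) = q^-5 - 2q^-4 + 2q^-3 - 2q^-2 + 2q^-1 - 1 + q  [12 crossings, <D> = A^-4 - 1 + 2A^4 - 2A^8 + 2A^12 - 2A^16 + A^20, w = 0]
key observation: comparing 4 Jones polynomials yields 2 groups


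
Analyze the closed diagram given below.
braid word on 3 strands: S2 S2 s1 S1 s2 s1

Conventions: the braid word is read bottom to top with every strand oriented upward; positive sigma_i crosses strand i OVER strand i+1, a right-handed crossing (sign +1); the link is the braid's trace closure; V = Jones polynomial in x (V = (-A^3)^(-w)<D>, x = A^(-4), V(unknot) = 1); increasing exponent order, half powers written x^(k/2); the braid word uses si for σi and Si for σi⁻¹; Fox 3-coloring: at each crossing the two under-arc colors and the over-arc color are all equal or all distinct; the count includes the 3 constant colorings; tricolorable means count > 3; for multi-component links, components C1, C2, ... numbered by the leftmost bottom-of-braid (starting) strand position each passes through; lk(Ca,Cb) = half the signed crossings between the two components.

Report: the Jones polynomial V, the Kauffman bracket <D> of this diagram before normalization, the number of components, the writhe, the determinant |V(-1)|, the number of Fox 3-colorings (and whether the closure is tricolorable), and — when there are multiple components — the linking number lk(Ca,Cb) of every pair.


Jones polynomial: V(x) = 1
<D> = 1; writhe 0
components 1, writhe 0 (6 crossings)
3-colorings: 3 of 3^6, det 1 — not tricolorable
note: w = 0 (over 6 crossings) is diagram-only; (-A^3)^(0) removes it from V


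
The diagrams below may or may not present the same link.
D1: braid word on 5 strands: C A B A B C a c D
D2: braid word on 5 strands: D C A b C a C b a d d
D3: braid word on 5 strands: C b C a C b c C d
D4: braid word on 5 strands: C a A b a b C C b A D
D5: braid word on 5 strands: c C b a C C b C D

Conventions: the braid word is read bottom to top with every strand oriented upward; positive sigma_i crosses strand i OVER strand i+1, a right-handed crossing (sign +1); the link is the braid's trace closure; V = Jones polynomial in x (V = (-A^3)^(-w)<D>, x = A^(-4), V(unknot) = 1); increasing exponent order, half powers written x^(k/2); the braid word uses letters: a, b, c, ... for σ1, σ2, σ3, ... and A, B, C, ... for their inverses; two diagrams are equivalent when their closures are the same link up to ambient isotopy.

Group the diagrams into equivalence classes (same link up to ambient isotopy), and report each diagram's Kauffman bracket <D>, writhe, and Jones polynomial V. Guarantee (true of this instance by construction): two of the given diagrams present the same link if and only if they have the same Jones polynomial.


grouping into links: {D1} | {D2, D3, D4, D5}
V(D1) = -x^(-5/2) - x^(-1/2)  (w -5, c 9, <D> = A^-13 + A^-5)
D2 (bracket A^-3 - A + 2A^5 - A^9 + 2A^13 - A^17; 11 crossings at w = +1): V = x^(-7/2) - 2x^(-5/2) + x^(-3/2) - 2x^(-1/2) + x^(1/2) - x^(3/2)
D3 (bracket A^-3 - A + 2A^5 - A^9 + 2A^13 - A^17; 9 crossings at w = +1): V = x^(-7/2) - 2x^(-5/2) + x^(-3/2) - 2x^(-1/2) + x^(1/2) - x^(3/2)
D4 (bracket A^-9 - A^-5 + 2A^-1 - A^3 + 2A^7 - A^11; 11 crossings at w = -1): V = x^(-7/2) - 2x^(-5/2) + x^(-3/2) - 2x^(-1/2) + x^(1/2) - x^(3/2)
V(D5) = x^(-7/2) - 2x^(-5/2) + x^(-3/2) - 2x^(-1/2) + x^(1/2) - x^(3/2)  (w -1, c 9, <D> = A^-9 - A^-5 + 2A^-1 - A^3 + 2A^7 - A^11)
why: 2 classes among 5 diagrams; unequal V(x) rules out equality


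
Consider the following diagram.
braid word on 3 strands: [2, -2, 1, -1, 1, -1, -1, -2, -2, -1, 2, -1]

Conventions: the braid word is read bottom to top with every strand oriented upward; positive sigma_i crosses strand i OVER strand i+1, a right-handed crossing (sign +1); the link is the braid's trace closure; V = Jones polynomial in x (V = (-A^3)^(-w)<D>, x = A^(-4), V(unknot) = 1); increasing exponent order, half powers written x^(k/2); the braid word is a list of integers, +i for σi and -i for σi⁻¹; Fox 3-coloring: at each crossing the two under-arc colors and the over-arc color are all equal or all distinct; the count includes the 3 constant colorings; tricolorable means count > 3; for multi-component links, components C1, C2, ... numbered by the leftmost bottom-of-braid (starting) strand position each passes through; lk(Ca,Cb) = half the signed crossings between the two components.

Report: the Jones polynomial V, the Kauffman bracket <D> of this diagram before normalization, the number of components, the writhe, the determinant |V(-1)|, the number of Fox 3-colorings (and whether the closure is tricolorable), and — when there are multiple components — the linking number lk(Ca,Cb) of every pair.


Jones polynomial: V(x) = -x^-6 + x^-5 - x^-4 + 2x^-3 - x^-2 + x^-1
<D> = A^-8 - A^-4 + 2 - A^4 + A^8 - A^12; writhe -4
components 1, writhe -4 (12 crossings)
3-colorings: 3 of 3^12, det 7 — not tricolorable
note: inverse pairs cancel, leaving σ1⁻¹ σ2⁻¹ σ2⁻¹ σ1⁻¹ σ2 σ1⁻¹


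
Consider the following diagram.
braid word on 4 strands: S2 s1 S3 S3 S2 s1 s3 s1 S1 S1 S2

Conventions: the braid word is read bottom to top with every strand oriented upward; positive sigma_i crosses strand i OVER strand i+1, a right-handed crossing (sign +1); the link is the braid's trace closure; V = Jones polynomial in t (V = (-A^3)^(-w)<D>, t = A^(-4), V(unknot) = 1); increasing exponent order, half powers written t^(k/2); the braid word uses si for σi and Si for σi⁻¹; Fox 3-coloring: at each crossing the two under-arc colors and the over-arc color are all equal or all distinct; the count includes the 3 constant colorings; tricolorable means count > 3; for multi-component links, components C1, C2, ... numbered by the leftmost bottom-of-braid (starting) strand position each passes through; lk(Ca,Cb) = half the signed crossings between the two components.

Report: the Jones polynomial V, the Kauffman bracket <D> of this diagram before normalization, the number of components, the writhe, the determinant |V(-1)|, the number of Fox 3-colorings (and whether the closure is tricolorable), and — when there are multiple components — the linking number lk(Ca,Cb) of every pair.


Jones polynomial: V(t) = -t^-6 + t^-5 - t^-4 + 2t^-3 - t^-2 + t^-1
<D> = -A^-5 + A^-1 - 2A^3 + A^7 - A^11 + A^15; writhe -3
components 1, writhe -3 (11 crossings)
3-colorings: 3 of 3^11, det 7 — not tricolorable
note: |V(-1)| = 7: so not tricolorable, since 3 does not divide 7


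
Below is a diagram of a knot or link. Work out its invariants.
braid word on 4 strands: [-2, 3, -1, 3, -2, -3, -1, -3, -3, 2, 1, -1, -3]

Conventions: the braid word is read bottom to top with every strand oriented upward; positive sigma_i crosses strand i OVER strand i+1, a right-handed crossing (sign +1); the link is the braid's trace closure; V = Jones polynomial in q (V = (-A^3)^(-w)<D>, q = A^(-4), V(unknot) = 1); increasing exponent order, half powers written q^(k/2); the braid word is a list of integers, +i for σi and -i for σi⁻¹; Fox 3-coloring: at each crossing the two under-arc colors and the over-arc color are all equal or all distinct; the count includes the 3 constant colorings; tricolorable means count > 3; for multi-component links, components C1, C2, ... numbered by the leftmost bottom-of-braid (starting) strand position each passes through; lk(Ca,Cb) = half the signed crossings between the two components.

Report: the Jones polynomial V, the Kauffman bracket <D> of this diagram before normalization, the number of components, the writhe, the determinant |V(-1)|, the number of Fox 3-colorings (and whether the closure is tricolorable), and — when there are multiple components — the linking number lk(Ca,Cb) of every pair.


Jones polynomial: V(q) = -q^-8 + 2q^-7 - 3q^-6 + 4q^-5 - 5q^-4 + 5q^-3 - 3q^-2 + 3q^-1 - 1
<D> = A^-15 - 3A^-11 + 3A^-7 - 5A^-3 + 5A - 4A^5 + 3A^9 - 2A^13 + A^17; writhe -5
components 1, writhe -5 (13 crossings)
3-colorings: 9 of 3^13, det 27 — tricolorable
note: V spans 8 powers of q: at least 8 crossings in any diagram


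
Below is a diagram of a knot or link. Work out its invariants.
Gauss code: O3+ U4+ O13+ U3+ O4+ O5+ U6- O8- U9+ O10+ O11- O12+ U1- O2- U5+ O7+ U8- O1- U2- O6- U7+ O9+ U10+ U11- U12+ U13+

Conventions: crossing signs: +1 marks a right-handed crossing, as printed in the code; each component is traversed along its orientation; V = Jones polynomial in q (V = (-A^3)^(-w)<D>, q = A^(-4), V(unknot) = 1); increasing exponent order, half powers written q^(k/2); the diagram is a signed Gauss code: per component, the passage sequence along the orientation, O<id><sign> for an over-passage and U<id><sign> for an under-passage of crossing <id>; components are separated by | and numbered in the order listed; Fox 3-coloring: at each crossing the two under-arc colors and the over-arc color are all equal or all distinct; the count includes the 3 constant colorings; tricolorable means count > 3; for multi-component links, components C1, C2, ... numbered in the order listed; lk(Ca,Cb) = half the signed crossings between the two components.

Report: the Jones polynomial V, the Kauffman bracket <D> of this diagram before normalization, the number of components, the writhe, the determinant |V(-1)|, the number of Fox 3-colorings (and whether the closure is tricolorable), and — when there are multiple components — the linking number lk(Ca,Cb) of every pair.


V = q^-3 - 3q^-2 + 6q^-1 - 10 + 15q - 17q^2 + 18q^3 - 16q^4 + 12q^5 - 8q^6 + 4q^7 - q^8
<D> = A^-23 - 4A^-19 + 8A^-15 - 12A^-11 + 16A^-7 - 18A^-3 + 17A - 15A^5 + 10A^9 - 6A^13 + 3A^17 - A^21 (w = +3)
1 component over 13 crossings, w = +3
9 Fox colorings among 3^13, |V(-1)| = 111: tricolorable
why: |V(-1)| = 111: so tricolorable, since 3 divides 111


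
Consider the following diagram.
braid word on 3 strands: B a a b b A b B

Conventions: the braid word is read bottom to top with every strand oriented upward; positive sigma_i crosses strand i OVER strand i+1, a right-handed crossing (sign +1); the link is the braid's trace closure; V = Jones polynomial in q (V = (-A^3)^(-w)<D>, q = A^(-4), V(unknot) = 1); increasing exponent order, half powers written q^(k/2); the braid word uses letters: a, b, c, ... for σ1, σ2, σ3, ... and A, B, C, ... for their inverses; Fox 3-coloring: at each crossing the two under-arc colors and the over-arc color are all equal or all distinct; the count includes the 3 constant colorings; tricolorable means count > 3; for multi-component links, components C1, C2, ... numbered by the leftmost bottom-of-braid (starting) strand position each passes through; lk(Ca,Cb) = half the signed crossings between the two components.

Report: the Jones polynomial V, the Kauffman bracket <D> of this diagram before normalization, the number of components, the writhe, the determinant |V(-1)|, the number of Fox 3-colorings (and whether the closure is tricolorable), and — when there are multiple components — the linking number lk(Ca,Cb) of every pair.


V(q) = q + q^3 - q^4
bracket: -A^-10 + A^-6 + A^2, w = +2
1 component, writhe +2, over 8 crossings
det 3, colorings 9 of 3^8 — tricolorable
observation: w = +2 (over 8 crossings) is diagram-only; (-A^3)^(-2) removes it from V


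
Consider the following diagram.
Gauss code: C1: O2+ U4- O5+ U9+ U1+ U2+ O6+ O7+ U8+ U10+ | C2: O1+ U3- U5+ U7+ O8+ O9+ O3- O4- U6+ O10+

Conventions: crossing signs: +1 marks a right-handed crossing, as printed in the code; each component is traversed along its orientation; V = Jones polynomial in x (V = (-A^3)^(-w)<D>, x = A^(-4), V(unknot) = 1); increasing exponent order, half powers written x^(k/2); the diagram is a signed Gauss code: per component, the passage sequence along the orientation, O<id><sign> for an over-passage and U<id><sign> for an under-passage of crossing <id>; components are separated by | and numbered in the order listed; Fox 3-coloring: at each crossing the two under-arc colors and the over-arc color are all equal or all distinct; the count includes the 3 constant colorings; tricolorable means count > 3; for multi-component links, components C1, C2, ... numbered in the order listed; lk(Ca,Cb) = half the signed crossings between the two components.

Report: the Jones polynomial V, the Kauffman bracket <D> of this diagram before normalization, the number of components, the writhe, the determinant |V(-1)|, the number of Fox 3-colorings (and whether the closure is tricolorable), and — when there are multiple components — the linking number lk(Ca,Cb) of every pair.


Jones polynomial: V(x) = -x^(3/2) + x^(5/2) - 2x^(7/2) + 2x^(9/2) - 2x^(11/2) + x^(13/2) - x^(15/2)
<D> = -A^-12 + A^-8 - 2A^-4 + 2 - 2A^4 + A^8 - A^12; writhe +6
components 2, writhe +6 (10 crossings)
linking number lk(C1,C2) = +3
3-colorings: 3 of 3^10, det 10 — not tricolorable
note: summing lk over 1 pair gives +3


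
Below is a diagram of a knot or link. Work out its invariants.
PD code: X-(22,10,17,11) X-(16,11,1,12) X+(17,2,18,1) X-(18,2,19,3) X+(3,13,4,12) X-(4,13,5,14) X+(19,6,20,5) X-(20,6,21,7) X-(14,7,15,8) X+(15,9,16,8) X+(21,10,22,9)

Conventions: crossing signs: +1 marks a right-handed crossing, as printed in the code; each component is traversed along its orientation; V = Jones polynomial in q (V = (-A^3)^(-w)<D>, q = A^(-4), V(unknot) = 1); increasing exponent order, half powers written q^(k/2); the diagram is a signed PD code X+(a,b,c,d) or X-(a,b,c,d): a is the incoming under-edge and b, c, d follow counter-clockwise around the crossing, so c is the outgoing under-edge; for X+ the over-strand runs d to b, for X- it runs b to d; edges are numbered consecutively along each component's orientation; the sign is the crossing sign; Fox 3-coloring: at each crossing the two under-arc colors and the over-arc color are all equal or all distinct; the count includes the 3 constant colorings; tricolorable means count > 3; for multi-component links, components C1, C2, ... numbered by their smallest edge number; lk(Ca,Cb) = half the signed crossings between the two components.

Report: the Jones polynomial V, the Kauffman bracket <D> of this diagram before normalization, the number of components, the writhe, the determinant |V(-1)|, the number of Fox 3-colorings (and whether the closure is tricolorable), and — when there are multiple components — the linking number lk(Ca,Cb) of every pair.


V(q) = -q^(-1/2) - q^(1/2)
bracket: A^-5 + A^-1, w = -1
2 components, writhe -1, over 11 crossings
lk(C1,C2) = 0
det 0, colorings 9 of 3^11 — tricolorable
observation: w = -1 shifts under R1 moves; the (-A^3)^(1) factor cancels that in V


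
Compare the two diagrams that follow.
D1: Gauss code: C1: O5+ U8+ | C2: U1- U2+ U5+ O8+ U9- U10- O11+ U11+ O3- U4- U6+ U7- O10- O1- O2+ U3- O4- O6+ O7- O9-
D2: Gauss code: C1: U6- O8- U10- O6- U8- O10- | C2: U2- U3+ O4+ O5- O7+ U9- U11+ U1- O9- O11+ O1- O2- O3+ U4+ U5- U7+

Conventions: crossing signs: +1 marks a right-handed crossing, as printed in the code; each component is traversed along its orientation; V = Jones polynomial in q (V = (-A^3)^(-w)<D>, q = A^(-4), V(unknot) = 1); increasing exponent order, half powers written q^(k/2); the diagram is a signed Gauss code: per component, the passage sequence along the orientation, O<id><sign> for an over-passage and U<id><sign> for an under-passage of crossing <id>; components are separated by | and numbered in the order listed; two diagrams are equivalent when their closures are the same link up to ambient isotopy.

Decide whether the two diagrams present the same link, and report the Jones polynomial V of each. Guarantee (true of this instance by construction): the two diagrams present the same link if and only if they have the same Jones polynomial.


same link: no
V(D1) = q^(-7/2) - q^(-5/2) + q^(-3/2) - 2q^(-1/2) - q^(3/2)  [11 crossings, <D> = A^-9 + 2A^-1 - A^3 + A^7 - A^11, w = -1]
D2 (bracket A^-7 + A^-3 + A - A^9; 11 crossings at w = -3): V = q^(-9/2) - q^(-5/2) - q^(-3/2) - q^(-1/2)
note: comparing 2 Jones polynomials yields 2 groups


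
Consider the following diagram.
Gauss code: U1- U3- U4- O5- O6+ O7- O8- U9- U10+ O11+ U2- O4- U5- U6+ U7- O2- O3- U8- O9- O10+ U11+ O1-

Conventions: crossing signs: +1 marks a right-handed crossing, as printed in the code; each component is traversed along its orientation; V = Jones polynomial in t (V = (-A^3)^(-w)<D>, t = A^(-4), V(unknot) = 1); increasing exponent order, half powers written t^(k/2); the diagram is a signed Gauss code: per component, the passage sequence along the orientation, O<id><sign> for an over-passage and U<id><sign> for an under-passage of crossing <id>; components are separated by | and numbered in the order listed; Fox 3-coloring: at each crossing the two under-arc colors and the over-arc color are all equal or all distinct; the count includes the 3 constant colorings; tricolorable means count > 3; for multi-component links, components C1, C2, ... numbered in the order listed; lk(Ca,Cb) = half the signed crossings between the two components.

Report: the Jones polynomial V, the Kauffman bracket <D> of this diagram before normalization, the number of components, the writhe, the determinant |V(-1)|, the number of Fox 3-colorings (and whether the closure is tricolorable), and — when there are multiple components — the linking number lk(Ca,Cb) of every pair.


V = -t^-4 + t^-3 + t^-1
<D> = -A^-11 - A^-3 + A (w = -5)
1 component over 11 crossings, w = -5
9 Fox colorings among 3^11, |V(-1)| = 3: tricolorable
why: w = -5 shifts under R1 moves; the (-A^3)^(5) factor cancels that in V
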